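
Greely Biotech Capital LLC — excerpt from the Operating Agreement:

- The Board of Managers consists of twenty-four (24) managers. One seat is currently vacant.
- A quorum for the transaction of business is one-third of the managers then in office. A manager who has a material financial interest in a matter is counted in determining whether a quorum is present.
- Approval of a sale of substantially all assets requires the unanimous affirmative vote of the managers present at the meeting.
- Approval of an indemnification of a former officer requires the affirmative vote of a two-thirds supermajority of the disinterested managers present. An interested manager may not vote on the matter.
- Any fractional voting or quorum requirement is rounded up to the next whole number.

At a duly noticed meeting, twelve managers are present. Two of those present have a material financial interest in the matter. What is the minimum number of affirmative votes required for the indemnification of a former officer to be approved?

The indemnification of a former officer requires two-thirds of the disinterested managers present (12 − 2 = 10).
2/3 of 10 = 6.67, rounded up to 7.

7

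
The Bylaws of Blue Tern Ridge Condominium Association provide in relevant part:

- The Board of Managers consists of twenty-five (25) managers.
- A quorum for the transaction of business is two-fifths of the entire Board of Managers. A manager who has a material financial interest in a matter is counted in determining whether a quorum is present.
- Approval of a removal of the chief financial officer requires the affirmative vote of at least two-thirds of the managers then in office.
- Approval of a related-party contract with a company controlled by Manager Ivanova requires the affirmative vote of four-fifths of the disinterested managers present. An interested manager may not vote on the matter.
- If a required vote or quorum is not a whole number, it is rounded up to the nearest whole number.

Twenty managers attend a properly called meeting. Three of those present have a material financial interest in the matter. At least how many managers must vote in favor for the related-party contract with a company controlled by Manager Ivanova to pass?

The related-party contract with a company controlled by Manager Ivanova requires four-fifths of the disinterested managers present (20 − 3 = 17).
4/5 of 17 = 13.60, rounded up to 14.

14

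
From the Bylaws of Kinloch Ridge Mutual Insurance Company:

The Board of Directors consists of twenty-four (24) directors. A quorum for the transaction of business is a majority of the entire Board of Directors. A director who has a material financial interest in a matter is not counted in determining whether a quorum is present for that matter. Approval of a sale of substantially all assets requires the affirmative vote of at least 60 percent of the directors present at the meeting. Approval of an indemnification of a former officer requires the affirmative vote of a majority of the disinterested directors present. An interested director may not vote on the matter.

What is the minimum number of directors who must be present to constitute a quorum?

A majority of 24 is 13.

13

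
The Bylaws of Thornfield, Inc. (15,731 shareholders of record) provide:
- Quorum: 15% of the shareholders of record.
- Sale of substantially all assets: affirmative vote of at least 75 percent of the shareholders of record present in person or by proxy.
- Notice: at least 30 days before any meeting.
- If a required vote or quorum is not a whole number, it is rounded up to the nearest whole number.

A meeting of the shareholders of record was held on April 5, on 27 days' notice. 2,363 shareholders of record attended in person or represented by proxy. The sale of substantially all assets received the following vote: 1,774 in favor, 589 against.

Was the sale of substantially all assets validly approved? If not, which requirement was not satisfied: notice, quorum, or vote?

Invalid — notice requirement not satisfied.

Notice: 27 days given; 30 required. Not satisfied.
Quorum: 15% of 15,731 = 2,359.65, rounded up to 2,360; 2,363 present. Satisfied.
Vote: requires three-fourths of those present (2,363); 3/4 of 2363 = 1772.25, rounded up to 1773, so 1,773 needed; 1,774 in favor. Satisfied.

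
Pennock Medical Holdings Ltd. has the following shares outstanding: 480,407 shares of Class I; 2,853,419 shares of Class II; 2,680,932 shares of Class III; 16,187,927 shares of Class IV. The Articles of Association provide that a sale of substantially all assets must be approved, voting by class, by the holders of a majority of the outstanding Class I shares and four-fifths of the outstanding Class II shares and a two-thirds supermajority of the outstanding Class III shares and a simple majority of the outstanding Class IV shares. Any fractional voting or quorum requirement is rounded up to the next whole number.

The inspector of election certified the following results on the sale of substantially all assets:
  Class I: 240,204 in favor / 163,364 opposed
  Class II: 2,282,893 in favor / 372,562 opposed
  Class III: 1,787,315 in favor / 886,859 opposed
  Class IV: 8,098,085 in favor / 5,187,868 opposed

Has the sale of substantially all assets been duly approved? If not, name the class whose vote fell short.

Class I: a majority of 480407 is 240204; 240,204 required, 240,204 in favor — approved.
Class II: 4/5 of 2853419 = 2282735.20, rounded up to 2282736; 2,282,736 required, 2,282,893 in favor — approved.
Class III: 2/3 of 2680932 = 1787288; 1,787,288 required, 1,787,315 in favor — approved.
Class IV: a majority of 16187927 is 8093964; 8,093,964 required, 8,098,085 in favor — approved.

Approved — every class gave the required vote.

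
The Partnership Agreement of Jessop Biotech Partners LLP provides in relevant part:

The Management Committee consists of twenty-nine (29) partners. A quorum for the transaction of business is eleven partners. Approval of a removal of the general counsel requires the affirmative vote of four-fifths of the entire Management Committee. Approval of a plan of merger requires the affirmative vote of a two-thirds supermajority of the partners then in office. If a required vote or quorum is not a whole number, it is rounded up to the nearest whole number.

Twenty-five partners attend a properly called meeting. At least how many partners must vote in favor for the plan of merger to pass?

20

The plan of merger requires two-thirds of the partners then in office (29).
2/3 of 29 = 19.33, rounded up to 20.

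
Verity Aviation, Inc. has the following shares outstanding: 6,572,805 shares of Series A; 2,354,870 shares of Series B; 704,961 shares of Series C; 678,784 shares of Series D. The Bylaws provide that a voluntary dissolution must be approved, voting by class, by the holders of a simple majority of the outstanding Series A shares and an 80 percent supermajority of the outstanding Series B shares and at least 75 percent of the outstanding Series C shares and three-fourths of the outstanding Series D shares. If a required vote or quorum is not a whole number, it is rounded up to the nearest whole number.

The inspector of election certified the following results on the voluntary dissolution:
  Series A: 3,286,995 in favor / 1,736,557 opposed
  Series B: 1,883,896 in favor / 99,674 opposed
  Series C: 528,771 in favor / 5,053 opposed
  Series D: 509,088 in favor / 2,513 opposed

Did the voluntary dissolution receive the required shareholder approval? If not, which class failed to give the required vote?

Approved — every class gave the required vote.

Series A: a majority of 6572805 is 3286403; 3,286,403 required, 3,286,995 in favor — approved.
Series B: 4/5 of 2354870 = 1883896; 1,883,896 required, 1,883,896 in favor — approved.
Series C: 3/4 of 704961 = 528720.75, rounded up to 528721; 528,721 required, 528,771 in favor — approved.
Series D: 3/4 of 678784 = 509088; 509,088 required, 509,088 in favor — approved.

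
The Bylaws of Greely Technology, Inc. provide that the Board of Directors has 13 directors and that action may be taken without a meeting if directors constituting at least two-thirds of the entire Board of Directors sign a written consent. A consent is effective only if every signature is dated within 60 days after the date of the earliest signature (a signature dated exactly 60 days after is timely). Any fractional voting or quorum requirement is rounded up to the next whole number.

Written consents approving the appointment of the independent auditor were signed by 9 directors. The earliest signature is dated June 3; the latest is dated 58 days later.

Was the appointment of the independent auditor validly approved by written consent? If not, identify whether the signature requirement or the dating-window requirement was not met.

Signatures required: at least two-thirds of 13 — 2/3 of 13 = 8.67, rounded up to 9, so 9 needed; 9 signed. Sufficient.
Dating window: the latest signature is 58 days after the earliest; the limit is 60 days. Within the window.

Effective — both the signature and dating-window requirements are satisfied.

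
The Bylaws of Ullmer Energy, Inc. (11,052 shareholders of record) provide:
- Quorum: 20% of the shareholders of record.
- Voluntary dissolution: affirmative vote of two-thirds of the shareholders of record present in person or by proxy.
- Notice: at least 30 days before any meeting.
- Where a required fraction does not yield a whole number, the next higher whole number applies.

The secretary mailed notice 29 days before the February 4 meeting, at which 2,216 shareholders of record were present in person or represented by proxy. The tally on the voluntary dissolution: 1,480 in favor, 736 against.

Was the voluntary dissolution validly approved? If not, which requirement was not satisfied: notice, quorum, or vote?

Invalid — notice requirement not satisfied.

Notice: 29 days given; 30 required. Not satisfied.
Quorum: 20% of 11,052 = 2,210.40, rounded up to 2,211; 2,216 present. Satisfied.
Vote: requires two-thirds of those present (2,216); 2/3 of 2216 = 1477.33, rounded up to 1478, so 1,478 needed; 1,480 in favor. Satisfied.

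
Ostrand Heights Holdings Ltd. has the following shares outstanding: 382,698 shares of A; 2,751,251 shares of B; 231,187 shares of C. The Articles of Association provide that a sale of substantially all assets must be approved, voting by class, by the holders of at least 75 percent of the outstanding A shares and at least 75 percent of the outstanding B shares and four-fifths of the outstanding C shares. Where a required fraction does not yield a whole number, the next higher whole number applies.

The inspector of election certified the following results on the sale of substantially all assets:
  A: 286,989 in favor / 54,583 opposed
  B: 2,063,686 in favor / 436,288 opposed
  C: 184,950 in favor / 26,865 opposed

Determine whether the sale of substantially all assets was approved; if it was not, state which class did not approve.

A: 3/4 of 382698 = 287023.50, rounded up to 287024; 287,024 required, 286,989 in favor — not approved.
B: 3/4 of 2751251 = 2063438.25, rounded up to 2063439; 2,063,439 required, 2,063,686 in favor — approved.
C: 4/5 of 231187 = 184949.60, rounded up to 184950; 184,950 required, 184,950 in favor — approved.

Not approved — the A shares did not give the required vote.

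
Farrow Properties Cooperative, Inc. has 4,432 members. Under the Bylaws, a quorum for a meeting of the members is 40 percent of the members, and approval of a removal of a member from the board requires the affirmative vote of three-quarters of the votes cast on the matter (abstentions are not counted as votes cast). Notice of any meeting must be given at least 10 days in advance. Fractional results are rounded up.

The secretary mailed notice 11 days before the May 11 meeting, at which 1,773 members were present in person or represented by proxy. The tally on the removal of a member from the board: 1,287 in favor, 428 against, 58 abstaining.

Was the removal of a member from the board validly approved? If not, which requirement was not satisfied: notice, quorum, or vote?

Notice: 11 days given; 10 required. Satisfied.
Quorum: 40% of 4,432 = 1,772.80, rounded up to 1,773; 1,773 present. Satisfied.
Vote: requires three-fourths of the votes cast (1,773 − 58 abstaining = 1,715); 3/4 of 1715 = 1286.25, rounded up to 1287, so 1,287 needed; 1,287 in favor. Satisfied.

Valid — all requirements satisfied.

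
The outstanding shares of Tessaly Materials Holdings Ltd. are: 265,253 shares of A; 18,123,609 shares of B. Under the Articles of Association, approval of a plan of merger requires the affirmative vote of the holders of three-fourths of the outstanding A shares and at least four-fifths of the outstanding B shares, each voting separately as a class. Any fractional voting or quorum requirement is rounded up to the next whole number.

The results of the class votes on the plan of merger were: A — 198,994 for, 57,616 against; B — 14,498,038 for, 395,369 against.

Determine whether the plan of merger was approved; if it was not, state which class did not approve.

Not approved — the B shares did not give the required vote.

A: 3/4 of 265253 = 198939.75, rounded up to 198940; 198,940 required, 198,994 in favor — approved.
B: 4/5 of 18123609 = 14498887.20, rounded up to 14498888; 14,498,888 required, 14,498,038 in favor — not approved.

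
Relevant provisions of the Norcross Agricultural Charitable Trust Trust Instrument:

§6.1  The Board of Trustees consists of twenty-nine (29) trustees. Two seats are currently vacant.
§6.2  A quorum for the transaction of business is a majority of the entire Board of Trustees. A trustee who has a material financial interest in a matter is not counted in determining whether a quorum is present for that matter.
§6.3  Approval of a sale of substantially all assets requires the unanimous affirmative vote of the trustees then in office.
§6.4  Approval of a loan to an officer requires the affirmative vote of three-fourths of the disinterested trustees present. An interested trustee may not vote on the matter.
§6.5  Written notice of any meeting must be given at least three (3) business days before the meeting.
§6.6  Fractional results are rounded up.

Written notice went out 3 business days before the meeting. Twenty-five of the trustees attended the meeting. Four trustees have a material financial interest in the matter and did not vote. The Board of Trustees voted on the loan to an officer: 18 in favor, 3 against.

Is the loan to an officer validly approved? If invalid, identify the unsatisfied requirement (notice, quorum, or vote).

Valid — all requirements satisfied.

Notice: 3 business days given; 3 required (3 ≥ 3). Satisfied.
Quorum: 25 present, but the 4 interested trustees do not count, leaving 21. Quorum is 15. Satisfied.
Vote: the loan to an officer requires three-fourths of the disinterested trustees present (25 − 4 = 21). 3/4 of 21 = 15.75, rounded up to 16, so 16 affirmative votes are needed; 18 voted in favor. Satisfied.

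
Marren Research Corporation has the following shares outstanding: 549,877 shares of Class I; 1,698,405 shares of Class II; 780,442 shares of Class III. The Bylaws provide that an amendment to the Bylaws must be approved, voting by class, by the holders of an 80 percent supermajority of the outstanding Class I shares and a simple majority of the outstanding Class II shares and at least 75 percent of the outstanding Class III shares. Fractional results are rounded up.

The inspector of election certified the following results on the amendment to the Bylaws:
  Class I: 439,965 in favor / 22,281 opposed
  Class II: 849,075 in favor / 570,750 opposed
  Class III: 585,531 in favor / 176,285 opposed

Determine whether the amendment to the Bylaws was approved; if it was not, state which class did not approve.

Class I: 4/5 of 549877 = 439901.60, rounded up to 439902; 439,902 required, 439,965 in favor — approved.
Class II: a majority of 1698405 is 849203; 849,203 required, 849,075 in favor — not approved.
Class III: 3/4 of 780442 = 585331.50, rounded up to 585332; 585,332 required, 585,531 in favor — approved.

Not approved — the Class II shares did not give the required vote.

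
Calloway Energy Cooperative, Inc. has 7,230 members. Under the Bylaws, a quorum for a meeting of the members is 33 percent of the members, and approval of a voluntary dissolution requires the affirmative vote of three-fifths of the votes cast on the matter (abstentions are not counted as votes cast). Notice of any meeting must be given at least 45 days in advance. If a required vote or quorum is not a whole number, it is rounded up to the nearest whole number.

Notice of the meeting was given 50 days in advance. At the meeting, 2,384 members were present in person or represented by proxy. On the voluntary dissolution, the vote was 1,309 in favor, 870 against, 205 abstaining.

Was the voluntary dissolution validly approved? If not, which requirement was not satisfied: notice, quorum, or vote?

Notice: 50 days given; 45 required. Satisfied.
Quorum: 33% of 7,230 = 2,385.90, rounded up to 2,386; 2,384 present. Not satisfied.
Vote: requires three-fifths of the votes cast (2,384 − 205 abstaining = 2,179); 3/5 of 2179 = 1307.40, rounded up to 1308, so 1,308 needed; 1,309 in favor. Satisfied.

Invalid — quorum requirement not satisfied.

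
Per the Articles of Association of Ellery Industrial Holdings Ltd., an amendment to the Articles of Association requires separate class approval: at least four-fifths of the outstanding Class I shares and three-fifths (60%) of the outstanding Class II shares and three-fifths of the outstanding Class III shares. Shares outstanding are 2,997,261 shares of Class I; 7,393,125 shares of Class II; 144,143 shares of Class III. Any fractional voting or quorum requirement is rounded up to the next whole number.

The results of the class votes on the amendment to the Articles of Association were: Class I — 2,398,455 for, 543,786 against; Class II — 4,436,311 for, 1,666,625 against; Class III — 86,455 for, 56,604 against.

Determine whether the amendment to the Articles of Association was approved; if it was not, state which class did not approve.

Not approved — the Class III shares did not give the required vote.

Class I: 4/5 of 2997261 = 2397808.80, rounded up to 2397809; 2,397,809 required, 2,398,455 in favor — approved.
Class II: 3/5 of 7393125 = 4435875; 4,435,875 required, 4,436,311 in favor — approved.
Class III: 3/5 of 144143 = 86485.80, rounded up to 86486; 86,486 required, 86,455 in favor — not approved.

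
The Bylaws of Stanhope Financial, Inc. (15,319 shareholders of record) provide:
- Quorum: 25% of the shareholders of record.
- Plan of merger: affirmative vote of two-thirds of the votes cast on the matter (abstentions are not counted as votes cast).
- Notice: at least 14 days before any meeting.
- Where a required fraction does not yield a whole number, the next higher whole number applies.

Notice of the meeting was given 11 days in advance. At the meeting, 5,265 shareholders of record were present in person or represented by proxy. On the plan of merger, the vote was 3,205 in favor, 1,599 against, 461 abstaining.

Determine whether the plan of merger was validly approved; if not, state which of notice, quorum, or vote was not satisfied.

Invalid — notice requirement not satisfied.

Notice: 11 days given; 14 required. Not satisfied.
Quorum: 25% of 15,319 = 3,829.75, rounded up to 3,830; 5,265 present. Satisfied.
Vote: requires two-thirds of the votes cast (5,265 − 461 abstaining = 4,804); 2/3 of 4804 = 3202.67, rounded up to 3203, so 3,203 needed; 3,205 in favor. Satisfied.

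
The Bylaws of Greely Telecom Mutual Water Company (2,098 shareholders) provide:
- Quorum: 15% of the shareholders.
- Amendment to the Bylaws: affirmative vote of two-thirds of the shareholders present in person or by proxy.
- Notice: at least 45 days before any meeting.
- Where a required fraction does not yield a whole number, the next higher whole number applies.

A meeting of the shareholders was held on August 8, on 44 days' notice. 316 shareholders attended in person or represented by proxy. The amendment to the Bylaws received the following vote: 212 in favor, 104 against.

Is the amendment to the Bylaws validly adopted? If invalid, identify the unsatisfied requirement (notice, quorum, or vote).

Notice: 44 days given; 45 required. Not satisfied.
Quorum: 15% of 2,098 = 314.70, rounded up to 315; 316 present. Satisfied.
Vote: requires two-thirds of those present (316); 2/3 of 316 = 210.67, rounded up to 211, so 211 needed; 212 in favor. Satisfied.

Invalid — notice requirement not satisfied.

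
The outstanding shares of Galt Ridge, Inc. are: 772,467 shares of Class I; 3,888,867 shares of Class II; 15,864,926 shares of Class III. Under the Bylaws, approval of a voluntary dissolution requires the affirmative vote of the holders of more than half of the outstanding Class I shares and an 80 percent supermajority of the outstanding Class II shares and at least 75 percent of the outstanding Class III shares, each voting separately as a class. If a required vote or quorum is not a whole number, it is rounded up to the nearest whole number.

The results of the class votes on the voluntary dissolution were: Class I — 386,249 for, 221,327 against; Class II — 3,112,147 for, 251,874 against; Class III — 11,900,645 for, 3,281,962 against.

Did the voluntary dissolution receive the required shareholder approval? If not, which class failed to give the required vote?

Class I: a majority of 772467 is 386234; 386,234 required, 386,249 in favor — approved.
Class II: 4/5 of 3888867 = 3111093.60, rounded up to 3111094; 3,111,094 required, 3,112,147 in favor — approved.
Class III: 3/4 of 15864926 = 11898694.50, rounded up to 11898695; 11,898,695 required, 11,900,645 in favor — approved.

Approved — every class gave the required vote.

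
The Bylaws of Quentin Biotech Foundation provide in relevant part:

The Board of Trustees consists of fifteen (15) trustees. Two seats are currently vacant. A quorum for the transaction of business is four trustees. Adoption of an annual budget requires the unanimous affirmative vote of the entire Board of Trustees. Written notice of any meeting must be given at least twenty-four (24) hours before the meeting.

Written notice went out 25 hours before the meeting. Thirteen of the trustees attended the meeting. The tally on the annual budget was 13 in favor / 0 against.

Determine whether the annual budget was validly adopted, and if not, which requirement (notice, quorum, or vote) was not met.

Notice: 25 hours given; 24 required (25 ≥ 24). Satisfied.
Quorum: 13 present; quorum is 4. Satisfied.
Vote: the annual budget requires the unanimous vote of the entire Board of Trustees (15). Unanimous means all 15, so 15 affirmative votes are needed; 13 voted in favor. Not satisfied.

Invalid — vote requirement not satisfied.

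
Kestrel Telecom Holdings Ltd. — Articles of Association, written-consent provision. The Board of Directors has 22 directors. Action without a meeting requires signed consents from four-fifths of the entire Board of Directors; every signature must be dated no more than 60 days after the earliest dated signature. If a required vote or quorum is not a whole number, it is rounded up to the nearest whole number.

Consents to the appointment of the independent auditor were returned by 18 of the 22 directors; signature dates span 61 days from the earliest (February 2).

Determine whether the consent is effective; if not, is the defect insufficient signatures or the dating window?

Not effective — dating-window requirement not satisfied.

Signatures required: four-fifths of 22 — 4/5 of 22 = 17.60, rounded up to 18, so 18 needed; 18 signed. Sufficient.
Dating window: the latest signature is 61 days after the earliest; the limit is 60 days. Outside the window.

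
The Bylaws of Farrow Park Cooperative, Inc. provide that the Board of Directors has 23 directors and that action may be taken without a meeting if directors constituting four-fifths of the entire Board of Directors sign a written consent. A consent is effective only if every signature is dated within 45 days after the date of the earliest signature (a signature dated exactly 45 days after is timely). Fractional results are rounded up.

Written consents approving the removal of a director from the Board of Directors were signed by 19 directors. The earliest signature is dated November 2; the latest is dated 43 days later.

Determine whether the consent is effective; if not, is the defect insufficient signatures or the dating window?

Signatures required: four-fifths of 23 — 4/5 of 23 = 18.40, rounded up to 19, so 19 needed; 19 signed. Sufficient.
Dating window: the latest signature is 43 days after the earliest; the limit is 45 days. Within the window.

Effective — both the signature and dating-window requirements are satisfied.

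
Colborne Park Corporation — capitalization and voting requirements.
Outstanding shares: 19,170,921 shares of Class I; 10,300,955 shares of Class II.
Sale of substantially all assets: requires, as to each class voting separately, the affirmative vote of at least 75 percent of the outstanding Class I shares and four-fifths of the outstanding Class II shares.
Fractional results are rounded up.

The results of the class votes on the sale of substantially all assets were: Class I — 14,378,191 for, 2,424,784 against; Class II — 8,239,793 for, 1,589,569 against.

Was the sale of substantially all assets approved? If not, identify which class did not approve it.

Not approved — the Class II shares did not give the required vote.

Class I: 3/4 of 19170921 = 14378190.75, rounded up to 14378191; 14,378,191 required, 14,378,191 in favor — approved.
Class II: 4/5 of 10300955 = 8240764; 8,240,764 required, 8,239,793 in favor — not approved.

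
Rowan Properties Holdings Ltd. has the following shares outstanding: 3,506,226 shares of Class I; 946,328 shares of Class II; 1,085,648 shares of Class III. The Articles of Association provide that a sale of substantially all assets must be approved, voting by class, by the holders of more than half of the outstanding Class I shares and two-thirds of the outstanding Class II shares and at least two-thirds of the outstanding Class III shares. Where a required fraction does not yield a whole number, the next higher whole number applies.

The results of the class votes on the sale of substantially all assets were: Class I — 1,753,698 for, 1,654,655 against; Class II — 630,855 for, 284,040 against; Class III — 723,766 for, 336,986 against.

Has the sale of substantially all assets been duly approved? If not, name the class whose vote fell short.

Class I: a majority of 3506226 is 1753114; 1,753,114 required, 1,753,698 in favor — approved.
Class II: 2/3 of 946328 = 630885.33, rounded up to 630886; 630,886 required, 630,855 in favor — not approved.
Class III: 2/3 of 1085648 = 723765.33, rounded up to 723766; 723,766 required, 723,766 in favor — approved.

Not approved — the Class II shares did not give the required vote.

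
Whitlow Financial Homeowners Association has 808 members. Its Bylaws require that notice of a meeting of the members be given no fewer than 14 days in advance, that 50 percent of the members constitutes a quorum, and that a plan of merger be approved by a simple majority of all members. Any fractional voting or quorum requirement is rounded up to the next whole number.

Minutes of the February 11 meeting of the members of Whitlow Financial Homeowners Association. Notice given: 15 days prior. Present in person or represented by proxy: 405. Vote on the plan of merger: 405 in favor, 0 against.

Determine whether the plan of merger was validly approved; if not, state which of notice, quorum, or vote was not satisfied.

Valid — all requirements satisfied.

Notice: 15 days given; 14 required. Satisfied.
Quorum: 50% of 808 = 404; 405 present. Satisfied.
Vote: requires a majority of all members (808); a majority of 808 is 405, so 405 needed; 405 in favor. Satisfied.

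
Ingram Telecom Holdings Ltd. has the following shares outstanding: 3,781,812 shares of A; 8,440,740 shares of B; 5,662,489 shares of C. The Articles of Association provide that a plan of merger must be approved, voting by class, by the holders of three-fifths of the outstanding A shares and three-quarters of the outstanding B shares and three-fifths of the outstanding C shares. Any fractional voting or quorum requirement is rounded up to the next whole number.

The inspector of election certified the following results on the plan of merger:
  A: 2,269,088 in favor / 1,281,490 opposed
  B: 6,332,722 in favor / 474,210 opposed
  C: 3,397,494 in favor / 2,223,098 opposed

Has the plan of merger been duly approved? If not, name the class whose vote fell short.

A: 3/5 of 3781812 = 2269087.20, rounded up to 2269088; 2,269,088 required, 2,269,088 in favor — approved.
B: 3/4 of 8440740 = 6330555; 6,330,555 required, 6,332,722 in favor — approved.
C: 3/5 of 5662489 = 3397493.40, rounded up to 3397494; 3,397,494 required, 3,397,494 in favor — approved.

Approved — every class gave the required vote.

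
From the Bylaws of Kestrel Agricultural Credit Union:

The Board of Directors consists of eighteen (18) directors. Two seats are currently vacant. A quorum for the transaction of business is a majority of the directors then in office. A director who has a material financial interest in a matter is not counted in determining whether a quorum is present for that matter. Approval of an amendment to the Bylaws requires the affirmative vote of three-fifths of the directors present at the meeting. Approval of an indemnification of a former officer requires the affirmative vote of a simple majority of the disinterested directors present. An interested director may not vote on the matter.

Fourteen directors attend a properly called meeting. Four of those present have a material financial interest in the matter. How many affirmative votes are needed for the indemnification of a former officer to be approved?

The indemnification of a former officer requires a majority of the disinterested directors present (14 − 4 = 10).
A majority of 10 is 6.

6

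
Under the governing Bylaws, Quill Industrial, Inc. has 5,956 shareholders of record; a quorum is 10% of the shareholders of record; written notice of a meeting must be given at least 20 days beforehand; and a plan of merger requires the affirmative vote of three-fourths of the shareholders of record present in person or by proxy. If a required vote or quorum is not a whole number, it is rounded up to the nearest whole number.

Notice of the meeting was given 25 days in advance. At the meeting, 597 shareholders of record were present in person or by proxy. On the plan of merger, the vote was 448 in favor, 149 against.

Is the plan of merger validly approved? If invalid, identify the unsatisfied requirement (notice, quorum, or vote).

Notice: 25 days given; 20 required. Satisfied.
Quorum: 10% of 5,956 = 595.60, rounded up to 596; 597 present. Satisfied.
Vote: requires three-fourths of those present (597); 3/4 of 597 = 447.75, rounded up to 448, so 448 needed; 448 in favor. Satisfied.

Valid — all requirements satisfied.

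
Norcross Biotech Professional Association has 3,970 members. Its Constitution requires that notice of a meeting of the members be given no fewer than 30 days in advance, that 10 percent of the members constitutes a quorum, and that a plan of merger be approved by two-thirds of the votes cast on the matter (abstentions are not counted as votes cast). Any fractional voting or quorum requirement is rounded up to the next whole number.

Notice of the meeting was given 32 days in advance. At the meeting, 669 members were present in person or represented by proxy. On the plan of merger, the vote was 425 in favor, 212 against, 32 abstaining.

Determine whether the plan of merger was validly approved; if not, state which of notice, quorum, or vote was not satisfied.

Notice: 32 days given; 30 required. Satisfied.
Quorum: 10% of 3,970 = 397; 669 present. Satisfied.
Vote: requires two-thirds of the votes cast (669 − 32 abstaining = 637); 2/3 of 637 = 424.67, rounded up to 425, so 425 needed; 425 in favor. Satisfied.

Valid — all requirements satisfied.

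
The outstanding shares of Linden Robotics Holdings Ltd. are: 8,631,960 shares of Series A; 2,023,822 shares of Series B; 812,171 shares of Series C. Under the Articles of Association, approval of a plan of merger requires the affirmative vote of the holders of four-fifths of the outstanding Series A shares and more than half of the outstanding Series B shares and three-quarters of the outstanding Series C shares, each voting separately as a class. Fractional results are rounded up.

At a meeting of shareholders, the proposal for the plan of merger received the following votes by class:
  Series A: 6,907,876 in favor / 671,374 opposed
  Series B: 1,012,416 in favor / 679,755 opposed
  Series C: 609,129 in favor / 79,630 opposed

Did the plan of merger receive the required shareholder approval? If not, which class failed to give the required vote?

Series A: 4/5 of 8631960 = 6905568; 6,905,568 required, 6,907,876 in favor — approved.
Series B: a majority of 2023822 is 1011912; 1,011,912 required, 1,012,416 in favor — approved.
Series C: 3/4 of 812171 = 609128.25, rounded up to 609129; 609,129 required, 609,129 in favor — approved.

Approved — every class gave the required vote.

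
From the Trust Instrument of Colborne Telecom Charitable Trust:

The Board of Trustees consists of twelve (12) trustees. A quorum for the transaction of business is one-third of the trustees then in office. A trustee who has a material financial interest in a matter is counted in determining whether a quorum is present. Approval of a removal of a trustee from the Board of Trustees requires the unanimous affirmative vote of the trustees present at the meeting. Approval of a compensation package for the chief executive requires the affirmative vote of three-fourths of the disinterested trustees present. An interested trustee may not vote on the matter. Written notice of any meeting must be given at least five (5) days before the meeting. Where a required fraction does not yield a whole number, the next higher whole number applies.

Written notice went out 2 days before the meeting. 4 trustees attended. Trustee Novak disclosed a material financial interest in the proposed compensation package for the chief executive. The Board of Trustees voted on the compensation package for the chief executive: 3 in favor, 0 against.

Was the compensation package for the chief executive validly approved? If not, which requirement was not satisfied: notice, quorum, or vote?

Notice: 2 days given; 5 required (2 < 5). Not satisfied.
Quorum: 4 present (interested trustees count toward quorum); quorum is 4. Satisfied.
Vote: the compensation package for the chief executive requires three-fourths of the disinterested trustees present (4 − 1 = 3). 3/4 of 3 = 2.25, rounded up to 3, so 3 affirmative votes are needed; 3 voted in favor. Satisfied.

Invalid — notice requirement not satisfied.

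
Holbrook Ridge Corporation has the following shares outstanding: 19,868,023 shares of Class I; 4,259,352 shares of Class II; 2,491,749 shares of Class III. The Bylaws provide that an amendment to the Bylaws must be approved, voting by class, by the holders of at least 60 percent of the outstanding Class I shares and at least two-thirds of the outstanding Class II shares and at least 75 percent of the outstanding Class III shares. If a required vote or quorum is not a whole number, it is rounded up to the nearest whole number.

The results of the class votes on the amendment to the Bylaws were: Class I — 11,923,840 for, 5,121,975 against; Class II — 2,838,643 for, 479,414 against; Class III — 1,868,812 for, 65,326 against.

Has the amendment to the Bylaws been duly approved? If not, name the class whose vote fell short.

Not approved — the Class II shares did not give the required vote.

Class I: 3/5 of 19868023 = 11920813.80, rounded up to 11920814; 11,920,814 required, 11,923,840 in favor — approved.
Class II: 2/3 of 4259352 = 2839568; 2,839,568 required, 2,838,643 in favor — not approved.
Class III: 3/4 of 2491749 = 1868811.75, rounded up to 1868812; 1,868,812 required, 1,868,812 in favor — approved.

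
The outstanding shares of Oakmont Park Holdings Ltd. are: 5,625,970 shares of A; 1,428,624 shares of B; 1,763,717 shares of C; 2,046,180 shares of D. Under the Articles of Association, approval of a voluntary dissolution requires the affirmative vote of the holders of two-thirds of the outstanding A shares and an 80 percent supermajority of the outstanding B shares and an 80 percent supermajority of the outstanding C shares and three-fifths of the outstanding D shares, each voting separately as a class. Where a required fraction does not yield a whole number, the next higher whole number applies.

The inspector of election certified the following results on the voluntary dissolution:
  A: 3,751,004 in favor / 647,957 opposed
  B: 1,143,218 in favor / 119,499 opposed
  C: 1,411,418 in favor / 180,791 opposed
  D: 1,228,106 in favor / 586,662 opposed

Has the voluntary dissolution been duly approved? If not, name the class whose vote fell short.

A: 2/3 of 5625970 = 3750646.67, rounded up to 3750647; 3,750,647 required, 3,751,004 in favor — approved.
B: 4/5 of 1428624 = 1142899.20, rounded up to 1142900; 1,142,900 required, 1,143,218 in favor — approved.
C: 4/5 of 1763717 = 1410973.60, rounded up to 1410974; 1,410,974 required, 1,411,418 in favor — approved.
D: 3/5 of 2046180 = 1227708; 1,227,708 required, 1,228,106 in favor — approved.

Approved — every class gave the required vote.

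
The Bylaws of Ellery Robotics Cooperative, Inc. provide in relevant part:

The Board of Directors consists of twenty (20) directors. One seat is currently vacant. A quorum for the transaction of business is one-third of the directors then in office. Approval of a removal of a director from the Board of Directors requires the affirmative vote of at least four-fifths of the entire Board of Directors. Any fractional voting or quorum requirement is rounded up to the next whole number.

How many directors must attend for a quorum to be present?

7

1/3 of 19 = 6.33, rounded up to 7.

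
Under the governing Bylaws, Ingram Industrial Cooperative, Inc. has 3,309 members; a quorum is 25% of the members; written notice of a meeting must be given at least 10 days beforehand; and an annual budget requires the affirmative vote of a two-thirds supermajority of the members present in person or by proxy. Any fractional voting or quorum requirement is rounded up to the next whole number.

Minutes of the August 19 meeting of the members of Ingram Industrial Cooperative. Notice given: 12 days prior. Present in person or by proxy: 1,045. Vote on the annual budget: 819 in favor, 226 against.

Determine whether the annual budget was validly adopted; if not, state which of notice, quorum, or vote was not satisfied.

Notice: 12 days given; 10 required. Satisfied.
Quorum: 25% of 3,309 = 827.25, rounded up to 828; 1,045 present. Satisfied.
Vote: requires two-thirds of those present (1,045); 2/3 of 1045 = 696.67, rounded up to 697, so 697 needed; 819 in favor. Satisfied.

Valid — all requirements satisfied.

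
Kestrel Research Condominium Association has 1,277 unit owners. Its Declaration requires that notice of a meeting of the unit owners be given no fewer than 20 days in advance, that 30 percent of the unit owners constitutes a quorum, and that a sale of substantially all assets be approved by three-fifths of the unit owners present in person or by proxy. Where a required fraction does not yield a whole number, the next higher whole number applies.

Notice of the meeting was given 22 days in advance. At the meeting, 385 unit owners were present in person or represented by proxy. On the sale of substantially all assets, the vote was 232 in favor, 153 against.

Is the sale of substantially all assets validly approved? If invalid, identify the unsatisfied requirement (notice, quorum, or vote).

Valid — all requirements satisfied.

Notice: 22 days given; 20 required. Satisfied.
Quorum: 30% of 1,277 = 383.10, rounded up to 384; 385 present. Satisfied.
Vote: requires three-fifths of those present (385); 3/5 of 385 = 231, so 231 needed; 232 in favor. Satisfied.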